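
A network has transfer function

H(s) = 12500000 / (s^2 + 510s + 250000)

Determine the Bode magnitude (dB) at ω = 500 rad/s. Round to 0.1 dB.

At s = jω = j500:
quadratic: (j500)² + 510·j500 + 250000 = 0 + j255000 → |·| ≈ 2.55e+05, ∠ ≈ 90.00°
|H| = 12500000 / 2.55e+05 ≈ 49.02
Gain = 20 log₁₀(49.02) ≈ 33.81 dB

33.8 dB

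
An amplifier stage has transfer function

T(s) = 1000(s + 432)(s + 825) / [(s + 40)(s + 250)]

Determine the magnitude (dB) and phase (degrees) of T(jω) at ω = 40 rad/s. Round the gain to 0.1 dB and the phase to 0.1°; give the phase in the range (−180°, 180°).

88.0 dB, -46.0°

At s = jω = j40:
zero (s+432): 432 + j40 → |·| = √(432²+40²) = √188224 ≈ 433.85, ∠ = arctan(40/432) ≈ 5.29°
zero (s+825): 825 + j40 → |·| = √(825²+40²) = √682225 ≈ 825.97, ∠ = arctan(40/825) ≈ 2.78°
pole (s+40): 40 + j40 → |·| = √(40²+40²) = √3200 ≈ 56.569, ∠ = arctan(40/40) ≈ 45.00°
pole (s+250): 250 + j40 → |·| = √(250²+40²) = √64100 ≈ 253.18, ∠ = arctan(40/250) ≈ 9.09°
|T| = 1000 · 3.5835e+05 / 14322 ≈ 25021
Gain = 20 log₁₀(25021) ≈ 87.97 dB
∠T = 8.07° − 54.09° = -46.02°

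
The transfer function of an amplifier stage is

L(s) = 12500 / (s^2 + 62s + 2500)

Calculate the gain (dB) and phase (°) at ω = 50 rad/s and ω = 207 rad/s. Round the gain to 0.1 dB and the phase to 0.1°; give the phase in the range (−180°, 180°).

ω = 50: 12.1 dB, -90.0°; ω = 207: -10.6 dB, -162.4°

At s = jω = j50:
quadratic: (j50)² + 62·j50 + 2500 = 0 + j3100 → |·| ≈ 3100, ∠ ≈ 90.00°
|L| = 12500 / 3100 ≈ 4.0323
Gain = 20 log₁₀(4.0323) ≈ 12.11 dB
∠L = 0.00° − 90.00° = -90.00°

At s = jω = j207:
quadratic: (j207)² + 62·j207 + 2500 = -40349 + j12834 → |·| ≈ 42341, ∠ ≈ 162.36°
|L| = 12500 / 42341 ≈ 0.29522
Gain = 20 log₁₀(0.29522) ≈ -10.60 dB
∠L = 0.00° − 162.36° = -162.36°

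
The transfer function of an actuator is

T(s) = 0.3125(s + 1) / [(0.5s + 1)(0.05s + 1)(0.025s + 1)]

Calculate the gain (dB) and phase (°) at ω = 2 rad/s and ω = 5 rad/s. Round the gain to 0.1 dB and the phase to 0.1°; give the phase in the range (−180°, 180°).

At ω = 2 rad/s:
zero (1 + j2·1) = 1 + j2 → |·| ≈ 2.2361, ∠ ≈ 63.43°
pole (1 + j2·0.5) = 1 + j1 → |·| ≈ 1.4142, ∠ ≈ 45.00°
pole (1 + j2·0.05) = 1 + j0.1 → |·| ≈ 1.005, ∠ ≈ 5.71°
pole (1 + j2·0.025) = 1 + j0.05 → |·| ≈ 1.0012, ∠ ≈ 2.86°
|T| = 0.3125 · 2.2361 / (1.4142 · 1.005 · 1.0012) ≈ 0.49107
Gain = 20 log₁₀(0.49107) ≈ -6.18 dB
∠T = (63.43°) − (45.00° + 5.71° + 2.86°) = 9.86°

At ω = 5 rad/s:
zero (1 + j5·1) = 1 + j5 → |·| ≈ 5.099, ∠ ≈ 78.69°
pole (1 + j5·0.5) = 1 + j2.5 → |·| ≈ 2.6926, ∠ ≈ 68.20°
pole (1 + j5·0.05) = 1 + j0.25 → |·| ≈ 1.0308, ∠ ≈ 14.04°
pole (1 + j5·0.025) = 1 + j0.125 → |·| ≈ 1.0078, ∠ ≈ 7.13°
|T| = 0.3125 · 5.099 / (2.6926 · 1.0308 · 1.0078) ≈ 0.56966
Gain = 20 log₁₀(0.56966) ≈ -4.89 dB
∠T = (78.69°) − (68.20° + 14.04° + 7.13°) = -10.68°

ω = 2: -6.2 dB, 9.9°; ω = 5: -4.9 dB, -10.7°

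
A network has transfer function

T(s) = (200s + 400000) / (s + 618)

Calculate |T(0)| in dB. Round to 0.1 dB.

56.2 dB

T(0) = 400000 / 618 ≈ 647.25
20 log₁₀(647.25) ≈ 56.22 dB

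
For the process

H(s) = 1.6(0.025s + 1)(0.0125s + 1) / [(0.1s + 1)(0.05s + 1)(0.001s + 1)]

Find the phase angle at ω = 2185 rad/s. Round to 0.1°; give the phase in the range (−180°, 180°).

At ω = 2185 rad/s:
zero (1 + j2185·0.025) = 1 + j54.625 → |·| ≈ 54.634, ∠ ≈ 88.95°
zero (1 + j2185·0.0125) = 1 + j27.3125 → |·| ≈ 27.331, ∠ ≈ 87.90°
pole (1 + j2185·0.1) = 1 + j218.5 → |·| ≈ 218.5, ∠ ≈ 89.74°
pole (1 + j2185·0.05) = 1 + j109.25 → |·| ≈ 109.25, ∠ ≈ 89.48°
pole (1 + j2185·0.001) = 1 + j2.185 → |·| ≈ 2.403, ∠ ≈ 65.41°
∠H = (88.95° + 87.90°) − (89.74° + 89.48° + 65.41°) = -67.78°

-67.8°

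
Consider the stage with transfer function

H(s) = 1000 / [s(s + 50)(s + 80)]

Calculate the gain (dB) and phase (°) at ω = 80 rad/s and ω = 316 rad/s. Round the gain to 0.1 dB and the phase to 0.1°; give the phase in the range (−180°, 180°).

ω = 80: -58.6 dB, 167.0°; ω = 316: -90.4 dB, 113.2°

At s = jω = j80:
pole (s+50): 50 + j80 → |·| = √(50²+80²) = √8900 ≈ 94.34, ∠ = arctan(80/50) ≈ 57.99°
pole (s+80): 80 + j80 → |·| = √(80²+80²) = √12800 ≈ 113.14, ∠ = arctan(80/80) ≈ 45.00°
pole at origin: |s| = 80, ∠ = 90.00° (in denominator)
|H| = 1000 / 8.5389e+05 ≈ 0.0011711
Gain = 20 log₁₀(0.0011711) ≈ -58.63 dB
∠H = 0.00° − 192.99° = -192.99° ≡ 167.01° (principal value)

At s = jω = j316:
pole (s+50): 50 + j316 → |·| = √(50²+316²) = √102356 ≈ 319.93, ∠ = arctan(316/50) ≈ 81.01°
pole (s+80): 80 + j316 → |·| = √(80²+316²) = √106256 ≈ 325.97, ∠ = arctan(316/80) ≈ 75.79°
pole at origin: |s| = 316, ∠ = 90.00° (in denominator)
|H| = 1000 / 3.2955e+07 ≈ 3.0344e-05
Gain = 20 log₁₀(3.0344e-05) ≈ -90.36 dB
∠H = 0.00° − 246.80° = -246.80° ≡ 113.20° (principal value)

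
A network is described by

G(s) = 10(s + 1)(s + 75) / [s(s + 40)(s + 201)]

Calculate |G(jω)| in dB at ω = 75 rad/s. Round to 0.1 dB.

At s = jω = j75:
zero (s+1): 1 + j75 → |·| = √(1²+75²) = √5626 ≈ 75.007, ∠ = arctan(75/1) ≈ 89.24°
zero (s+75): 75 + j75 → |·| = √(75²+75²) = √11250 ≈ 106.07, ∠ = arctan(75/75) ≈ 45.00°
pole (s+40): 40 + j75 → |·| = √(40²+75²) = √7225 ≈ 85, ∠ = arctan(75/40) ≈ 61.93°
pole (s+201): 201 + j75 → |·| = √(201²+75²) = √46026 ≈ 214.54, ∠ = arctan(75/201) ≈ 20.46°
pole at origin: |s| = 75, ∠ = 90.00° (in denominator)
|G| = 10 · 7956 / 1.3677e+06 ≈ 0.058171
Gain = 20 log₁₀(0.058171) ≈ -24.71 dB

-24.7 dB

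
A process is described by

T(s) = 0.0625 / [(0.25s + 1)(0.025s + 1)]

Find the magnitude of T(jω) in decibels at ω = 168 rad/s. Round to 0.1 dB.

At ω = 168 rad/s:
pole (1 + j168·0.25) = 1 + j42 → |·| ≈ 42.012, ∠ ≈ 88.64°
pole (1 + j168·0.025) = 1 + j4.2 → |·| ≈ 4.3174, ∠ ≈ 76.61°
|T| = 0.0625 · 1 / (42.012 · 4.3174) ≈ 0.00034458
Gain = 20 log₁₀(0.00034458) ≈ -69.25 dB

-69.3 dB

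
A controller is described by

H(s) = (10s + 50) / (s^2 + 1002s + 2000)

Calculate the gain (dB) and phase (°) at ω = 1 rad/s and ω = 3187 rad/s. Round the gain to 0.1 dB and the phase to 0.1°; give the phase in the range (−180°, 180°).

Substitute s = j1:
Numerator: 10(j1) + 50 = 50 + j10
Denominator: (j1)^2 + 1002(j1) + 2000 = 1999 + j1002
|N| = √(50² + 10²) ≈ 50.99, ∠N ≈ 11.31°
|D| = √(1999² + 1002²) ≈ 2236.1, ∠D ≈ 26.62°
|H| = 50.99 / 2236.1 ≈ 0.022803
Gain = 20 log₁₀(0.022803) ≈ -32.84 dB
∠H = 11.31° − 26.62° = -15.31°

Substitute s = j3187:
Numerator: 10(j3187) + 50 = 50 + j31870
Denominator: (j3187)^2 + 1002(j3187) + 2000 = -10154969 + j3193374
|N| = √(50² + 31870²) ≈ 31870, ∠N ≈ 89.91°
|D| = √(10154969² + 3193374²) ≈ 1.0645e+07, ∠D ≈ 162.54°
|H| = 31870 / 1.0645e+07 ≈ 0.0029939
Gain = 20 log₁₀(0.0029939) ≈ -50.48 dB
∠H = 89.91° − 162.54° = -72.63°

ω = 1: -32.8 dB, -15.3°; ω = 3187: -50.5 dB, -72.6°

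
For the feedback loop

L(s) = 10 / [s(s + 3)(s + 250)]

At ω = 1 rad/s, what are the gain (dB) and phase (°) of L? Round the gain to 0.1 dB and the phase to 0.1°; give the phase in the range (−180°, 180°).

At s = jω = j1:
pole (s+3): 3 + j1 → |·| = √(3²+1²) = √10 ≈ 3.1623, ∠ = arctan(1/3) ≈ 18.43°
pole (s+250): 250 + j1 → |·| = √(250²+1²) = √62501 ≈ 250, ∠ = arctan(1/250) ≈ 0.23°
pole at origin: |s| = 1, ∠ = 90.00° (in denominator)
|L| = 10 / 790.58 ≈ 0.012649
Gain = 20 log₁₀(0.012649) ≈ -37.96 dB
∠L = 0.00° − 108.66° = -108.66°

-38.0 dB, -108.7°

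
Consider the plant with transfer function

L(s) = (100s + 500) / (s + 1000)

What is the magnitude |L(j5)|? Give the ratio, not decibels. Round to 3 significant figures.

Substitute s = j5:
Numerator: 100(j5) + 500 = 500 + j500
Denominator: (j5) + 1000 = 1000 + j5
|N| = √(500² + 500²) ≈ 707.11, ∠N ≈ 45.00°
|D| = √(1000² + 5²) ≈ 1000, ∠D ≈ 0.29°
|L| = 707.11 / 1000 ≈ 0.70711

0.707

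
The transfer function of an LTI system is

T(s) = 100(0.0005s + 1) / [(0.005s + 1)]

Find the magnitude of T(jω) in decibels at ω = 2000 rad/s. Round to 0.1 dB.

23.0 dB

At ω = 2000 rad/s:
zero (1 + j2000·0.0005) = 1 + j1 → |·| ≈ 1.4142, ∠ ≈ 45.00°
pole (1 + j2000·0.005) = 1 + j10 → |·| ≈ 10.05, ∠ ≈ 84.29°
|T| = 100 · 1.4142 / (10.05) ≈ 14.072
Gain = 20 log₁₀(14.072) ≈ 22.97 dB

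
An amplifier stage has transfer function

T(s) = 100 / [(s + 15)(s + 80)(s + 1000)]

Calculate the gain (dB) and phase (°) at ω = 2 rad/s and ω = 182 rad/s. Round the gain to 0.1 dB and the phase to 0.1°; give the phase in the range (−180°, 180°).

ω = 2: -81.7 dB, -9.1°; ω = 182: -111.3 dB, -161.9°

At s = jω = j2:
pole (s+15): 15 + j2 → |·| = √(15²+2²) = √229 ≈ 15.133, ∠ = arctan(2/15) ≈ 7.59°
pole (s+80): 80 + j2 → |·| = √(80²+2²) = √6404 ≈ 80.025, ∠ = arctan(2/80) ≈ 1.43°
pole (s+1000): 1000 + j2 → |·| = √(1000²+2²) = √1000004 ≈ 1000, ∠ = arctan(2/1000) ≈ 0.11°
|T| = 100 / 1.211e+06 ≈ 8.2576e-05
Gain = 20 log₁₀(8.2576e-05) ≈ -81.66 dB
∠T = 0.00° − 9.13° = -9.13°

At s = jω = j182:
pole (s+15): 15 + j182 → |·| = √(15²+182²) = √33349 ≈ 182.62, ∠ = arctan(182/15) ≈ 85.29°
pole (s+80): 80 + j182 → |·| = √(80²+182²) = √39524 ≈ 198.81, ∠ = arctan(182/80) ≈ 66.27°
pole (s+1000): 1000 + j182 → |·| = √(1000²+182²) = √1033124 ≈ 1016.4, ∠ = arctan(182/1000) ≈ 10.31°
|T| = 100 / 3.6902e+07 ≈ 2.7099e-06
Gain = 20 log₁₀(2.7099e-06) ≈ -111.34 dB
∠T = 0.00° − 161.87° = -161.87°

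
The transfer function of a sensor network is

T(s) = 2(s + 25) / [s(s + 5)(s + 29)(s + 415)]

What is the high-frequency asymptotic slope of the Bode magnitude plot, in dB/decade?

Each pole contributes −20 dB/decade at high frequency; each zero contributes +20 dB/decade.
Net: 1 zero(s) − 4 pole(s) → -60 dB/decade.

-60 dB/decade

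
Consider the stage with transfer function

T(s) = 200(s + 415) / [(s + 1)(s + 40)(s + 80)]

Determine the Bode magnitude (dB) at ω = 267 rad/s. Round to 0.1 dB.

At s = jω = j267:
zero (s+415): 415 + j267 → |·| = √(415²+267²) = √243514 ≈ 493.47, ∠ = arctan(267/415) ≈ 32.76°
pole (s+1): 1 + j267 → |·| = √(1²+267²) = √71290 ≈ 267, ∠ = arctan(267/1) ≈ 89.79°
pole (s+40): 40 + j267 → |·| = √(40²+267²) = √72889 ≈ 269.98, ∠ = arctan(267/40) ≈ 81.48°
pole (s+80): 80 + j267 → |·| = √(80²+267²) = √77689 ≈ 278.73, ∠ = arctan(267/80) ≈ 73.32°
|T| = 200 · 493.47 / 2.0092e+07 ≈ 0.0049121
Gain = 20 log₁₀(0.0049121) ≈ -46.17 dB

-46.2 dB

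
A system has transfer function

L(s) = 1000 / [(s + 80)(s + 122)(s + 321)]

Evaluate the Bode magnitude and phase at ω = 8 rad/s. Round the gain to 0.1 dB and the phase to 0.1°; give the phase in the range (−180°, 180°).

At s = jω = j8:
pole (s+80): 80 + j8 → |·| = √(80²+8²) = √6464 ≈ 80.399, ∠ = arctan(8/80) ≈ 5.71°
pole (s+122): 122 + j8 → |·| = √(122²+8²) = √14948 ≈ 122.26, ∠ = arctan(8/122) ≈ 3.75°
pole (s+321): 321 + j8 → |·| = √(321²+8²) = √103105 ≈ 321.1, ∠ = arctan(8/321) ≈ 1.43°
|L| = 1000 / 3.1563e+06 ≈ 0.00031683
Gain = 20 log₁₀(0.00031683) ≈ -69.98 dB
∠L = 0.00° − 10.89° = -10.89°

-70.0 dB, -10.9°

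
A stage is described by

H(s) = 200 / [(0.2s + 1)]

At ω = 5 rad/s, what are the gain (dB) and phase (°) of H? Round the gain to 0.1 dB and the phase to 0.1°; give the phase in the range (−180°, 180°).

At ω = 5 rad/s:
pole (1 + j5·0.2) = 1 + j1 → |·| ≈ 1.4142, ∠ ≈ 45.00°
|H| = 200 · 1 / (1.4142) ≈ 141.42
Gain = 20 log₁₀(141.42) ≈ 43.01 dB
∠H = (0°) − (45.00°) = -45.00°

43.0 dB, -45.0°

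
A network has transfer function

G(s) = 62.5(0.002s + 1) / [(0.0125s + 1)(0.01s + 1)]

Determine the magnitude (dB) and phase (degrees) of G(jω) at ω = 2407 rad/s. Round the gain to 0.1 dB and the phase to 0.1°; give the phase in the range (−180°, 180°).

-7.5 dB, -97.5°

At ω = 2407 rad/s:
zero (1 + j2407·0.002) = 1 + j4.814 → |·| ≈ 4.9168, ∠ ≈ 78.26°
pole (1 + j2407·0.0125) = 1 + j30.0875 → |·| ≈ 30.104, ∠ ≈ 88.10°
pole (1 + j2407·0.01) = 1 + j24.07 → |·| ≈ 24.091, ∠ ≈ 87.62°
|G| = 62.5 · 4.9168 / (30.104 · 24.091) ≈ 0.42372
Gain = 20 log₁₀(0.42372) ≈ -7.46 dB
∠G = (78.26°) − (88.10° + 87.62°) = -97.46°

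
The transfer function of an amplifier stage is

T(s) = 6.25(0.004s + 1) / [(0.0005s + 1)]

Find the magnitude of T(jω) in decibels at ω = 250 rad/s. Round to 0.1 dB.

18.9 dB

At ω = 250 rad/s:
zero (1 + j250·0.004) = 1 + j1 → |·| ≈ 1.4142, ∠ ≈ 45.00°
pole (1 + j250·0.0005) = 1 + j0.125 → |·| ≈ 1.0078, ∠ ≈ 7.13°
|T| = 6.25 · 1.4142 / (1.0078) ≈ 8.7703
Gain = 20 log₁₀(8.7703) ≈ 18.86 dB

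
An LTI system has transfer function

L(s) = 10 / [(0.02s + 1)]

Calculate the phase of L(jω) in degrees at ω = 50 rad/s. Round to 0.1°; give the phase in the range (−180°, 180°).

At ω = 50 rad/s:
pole (1 + j50·0.02) = 1 + j1 → |·| ≈ 1.4142, ∠ ≈ 45.00°
∠L = (0°) − (45.00°) = -45.00°

-45.0°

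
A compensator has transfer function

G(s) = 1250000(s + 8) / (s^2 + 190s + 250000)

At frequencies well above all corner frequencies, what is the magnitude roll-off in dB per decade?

-20 dB/decade

Each pole contributes −20 dB/decade at high frequency; each zero contributes +20 dB/decade.
Net: 1 zero(s) − 2 pole(s) → -20 dB/decade.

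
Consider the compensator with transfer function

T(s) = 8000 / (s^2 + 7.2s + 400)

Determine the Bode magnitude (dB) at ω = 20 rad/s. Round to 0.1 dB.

At s = jω = j20:
quadratic: (j20)² + 7.2·j20 + 400 = 0 + j144 → |·| ≈ 144, ∠ ≈ 90.00°
|T| = 8000 / 144 ≈ 55.556
Gain = 20 log₁₀(55.556) ≈ 34.89 dB

34.9 dB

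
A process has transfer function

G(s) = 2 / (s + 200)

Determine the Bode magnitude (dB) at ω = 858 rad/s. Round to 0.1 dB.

-52.9 dB

At s = jω = j858:
pole (s+200): 200 + j858 → |·| = √(200²+858²) = √776164 ≈ 881, ∠ = arctan(858/200) ≈ 76.88°
|G| = 2 / 881 ≈ 0.0022701
Gain = 20 log₁₀(0.0022701) ≈ -52.88 dB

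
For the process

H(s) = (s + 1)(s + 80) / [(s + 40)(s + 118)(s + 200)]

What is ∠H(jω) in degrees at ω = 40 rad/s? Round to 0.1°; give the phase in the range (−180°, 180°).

At s = jω = j40:
zero (s+1): 1 + j40 → |·| = √(1²+40²) = √1601 ≈ 40.012, ∠ = arctan(40/1) ≈ 88.57°
zero (s+80): 80 + j40 → |·| = √(80²+40²) = √8000 ≈ 89.443, ∠ = arctan(40/80) ≈ 26.57°
pole (s+40): 40 + j40 → |·| = √(40²+40²) = √3200 ≈ 56.569, ∠ = arctan(40/40) ≈ 45.00°
pole (s+118): 118 + j40 → |·| = √(118²+40²) = √15524 ≈ 124.6, ∠ = arctan(40/118) ≈ 18.73°
pole (s+200): 200 + j40 → |·| = √(200²+40²) = √41600 ≈ 203.96, ∠ = arctan(40/200) ≈ 11.31°
∠H = 115.14° − 75.04° = 40.10°

40.1°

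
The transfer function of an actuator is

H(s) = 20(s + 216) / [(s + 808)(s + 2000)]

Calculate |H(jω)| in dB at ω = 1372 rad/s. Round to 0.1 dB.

-42.9 dB

At s = jω = j1372:
zero (s+216): 216 + j1372 → |·| = √(216²+1372²) = √1929040 ≈ 1388.9, ∠ = arctan(1372/216) ≈ 81.05°
pole (s+808): 808 + j1372 → |·| = √(808²+1372²) = √2535248 ≈ 1592.2, ∠ = arctan(1372/808) ≈ 59.51°
pole (s+2000): 2000 + j1372 → |·| = √(2000²+1372²) = √5882384 ≈ 2425.4, ∠ = arctan(1372/2000) ≈ 34.45°
|H| = 20 · 1388.9 / 3.8617e+06 ≈ 0.0071932
Gain = 20 log₁₀(0.0071932) ≈ -42.86 dB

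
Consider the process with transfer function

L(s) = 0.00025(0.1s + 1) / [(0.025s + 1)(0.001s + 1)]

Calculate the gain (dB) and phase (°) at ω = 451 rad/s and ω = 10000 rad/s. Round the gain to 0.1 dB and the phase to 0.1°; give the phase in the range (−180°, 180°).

ω = 451: -60.8 dB, -20.5°; ω = 10000: -80.0 dB, -84.1°

At ω = 451 rad/s:
zero (1 + j451·0.1) = 1 + j45.1 → |·| ≈ 45.111, ∠ ≈ 88.73°
pole (1 + j451·0.025) = 1 + j11.275 → |·| ≈ 11.319, ∠ ≈ 84.93°
pole (1 + j451·0.001) = 1 + j0.451 → |·| ≈ 1.097, ∠ ≈ 24.28°
|L| = 0.00025 · 45.111 / (11.319 · 1.097) ≈ 0.00090825
Gain = 20 log₁₀(0.00090825) ≈ -60.84 dB
∠L = (88.73°) − (84.93° + 24.28°) = -20.48°

At ω = 10000 rad/s:
zero (1 + j10000·0.1) = 1 + j1000 → |·| ≈ 1000, ∠ ≈ 89.94°
pole (1 + j10000·0.025) = 1 + j250 → |·| ≈ 250, ∠ ≈ 89.77°
pole (1 + j10000·0.001) = 1 + j10 → |·| ≈ 10.05, ∠ ≈ 84.29°
|L| = 0.00025 · 1000 / (250 · 10.05) ≈ 9.9502e-05
Gain = 20 log₁₀(9.9502e-05) ≈ -80.04 dB
∠L = (89.94°) − (89.77° + 84.29°) = -84.12°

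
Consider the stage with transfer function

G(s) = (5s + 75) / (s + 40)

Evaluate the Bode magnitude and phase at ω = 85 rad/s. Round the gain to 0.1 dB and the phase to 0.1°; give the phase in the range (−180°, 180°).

Substitute s = j85:
Numerator: 5(j85) + 75 = 75 + j425
Denominator: (j85) + 40 = 40 + j85
|N| = √(75² + 425²) ≈ 431.57, ∠N ≈ 79.99°
|D| = √(40² + 85²) ≈ 93.941, ∠D ≈ 64.80°
|G| = 431.57 / 93.941 ≈ 4.5941
Gain = 20 log₁₀(4.5941) ≈ 13.24 dB
∠G = 79.99° − 64.80° = 15.19°

13.2 dB, 15.2°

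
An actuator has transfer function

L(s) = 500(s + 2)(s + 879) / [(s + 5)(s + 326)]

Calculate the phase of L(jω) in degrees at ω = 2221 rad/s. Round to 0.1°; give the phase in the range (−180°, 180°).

-13.2°

At s = jω = j2221:
zero (s+2): 2 + j2221 → |·| = √(2²+2221²) = √4932845 ≈ 2221, ∠ = arctan(2221/2) ≈ 89.95°
zero (s+879): 879 + j2221 → |·| = √(879²+2221²) = √5705482 ≈ 2388.6, ∠ = arctan(2221/879) ≈ 68.41°
pole (s+5): 5 + j2221 → |·| = √(5²+2221²) = √4932866 ≈ 2221, ∠ = arctan(2221/5) ≈ 89.87°
pole (s+326): 326 + j2221 → |·| = √(326²+2221²) = √5039117 ≈ 2244.8, ∠ = arctan(2221/326) ≈ 81.65°
∠L = 158.36° − 171.52° = -13.16°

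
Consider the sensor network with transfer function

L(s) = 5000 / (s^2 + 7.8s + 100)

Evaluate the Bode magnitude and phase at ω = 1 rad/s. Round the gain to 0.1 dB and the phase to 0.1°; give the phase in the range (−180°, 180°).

34.0 dB, -4.5°

At s = jω = j1:
quadratic: (j1)² + 7.8·j1 + 100 = 99 + j7.8 → |·| ≈ 99.307, ∠ ≈ 4.50°
|L| = 5000 / 99.307 ≈ 50.349
Gain = 20 log₁₀(50.349) ≈ 34.04 dB
∠L = 0.00° − 4.50° = -4.50°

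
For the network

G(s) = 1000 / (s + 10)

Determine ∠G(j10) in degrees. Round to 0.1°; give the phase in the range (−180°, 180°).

At s = jω = j10:
pole (s+10): 10 + j10 → |·| = √(10²+10²) = √200 ≈ 14.142, ∠ = arctan(10/10) ≈ 45.00°
∠G = 0.00° − 45.00° = -45.00°

-45.0°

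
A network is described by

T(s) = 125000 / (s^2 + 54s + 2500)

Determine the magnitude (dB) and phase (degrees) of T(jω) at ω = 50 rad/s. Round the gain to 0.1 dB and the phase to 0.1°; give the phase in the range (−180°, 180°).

33.3 dB, -90.0°

At s = jω = j50:
quadratic: (j50)² + 54·j50 + 2500 = 0 + j2700 → |·| ≈ 2700, ∠ ≈ 90.00°
|T| = 125000 / 2700 ≈ 46.296
Gain = 20 log₁₀(46.296) ≈ 33.31 dB
∠T = 0.00° − 90.00° = -90.00°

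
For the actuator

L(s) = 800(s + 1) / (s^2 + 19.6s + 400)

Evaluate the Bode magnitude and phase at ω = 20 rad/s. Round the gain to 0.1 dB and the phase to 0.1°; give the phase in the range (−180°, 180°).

At s = jω = j20:
zero (s+1): 1 + j20 → |·| = √(1²+20²) = √401 ≈ 20.025, ∠ = arctan(20/1) ≈ 87.14°
quadratic: (j20)² + 19.6·j20 + 400 = 0 + j392 → |·| ≈ 392, ∠ ≈ 90.00°
|L| = 800 · 20.025 / 392 ≈ 40.867
Gain = 20 log₁₀(40.867) ≈ 32.23 dB
∠L = 87.14° − 90.00° = -2.86°

32.2 dB, -2.9°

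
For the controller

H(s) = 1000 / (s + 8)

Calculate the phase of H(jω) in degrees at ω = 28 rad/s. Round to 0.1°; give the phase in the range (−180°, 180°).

Substitute s = j28:
Numerator: 1000 = 1000 + j0
Denominator: (j28) + 8 = 8 + j28
|N| = √(1000² + 0²) ≈ 1000, ∠N ≈ 0.00°
|D| = √(8² + 28²) ≈ 29.12, ∠D ≈ 74.05°
∠H = 0.00° − 74.05° = -74.05°

-74.1°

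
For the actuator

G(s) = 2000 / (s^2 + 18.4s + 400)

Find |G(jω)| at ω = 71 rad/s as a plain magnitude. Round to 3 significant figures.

0.415

At s = jω = j71:
quadratic: (j71)² + 18.4·j71 + 400 = -4641 + j1306.4 → |·| ≈ 4821.4, ∠ ≈ 164.28°
|G| = 2000 / 4821.4 ≈ 0.41482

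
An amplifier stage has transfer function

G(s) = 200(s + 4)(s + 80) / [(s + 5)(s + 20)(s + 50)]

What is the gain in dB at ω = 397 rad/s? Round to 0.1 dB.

At s = jω = j397:
zero (s+4): 4 + j397 → |·| = √(4²+397²) = √157625 ≈ 397.02, ∠ = arctan(397/4) ≈ 89.42°
zero (s+80): 80 + j397 → |·| = √(80²+397²) = √164009 ≈ 404.98, ∠ = arctan(397/80) ≈ 78.61°
pole (s+5): 5 + j397 → |·| = √(5²+397²) = √157634 ≈ 397.03, ∠ = arctan(397/5) ≈ 89.28°
pole (s+20): 20 + j397 → |·| = √(20²+397²) = √158009 ≈ 397.5, ∠ = arctan(397/20) ≈ 87.12°
pole (s+50): 50 + j397 → |·| = √(50²+397²) = √160109 ≈ 400.14, ∠ = arctan(397/50) ≈ 82.82°
|G| = 200 · 1.6079e+05 / 6.315e+07 ≈ 0.50923
Gain = 20 log₁₀(0.50923) ≈ -5.86 dB

-5.9 dB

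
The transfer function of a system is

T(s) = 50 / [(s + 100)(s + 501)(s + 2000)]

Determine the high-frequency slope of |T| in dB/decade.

Each pole contributes −20 dB/decade at high frequency; each zero contributes +20 dB/decade.
Net: 0 zero(s) − 3 pole(s) → -60 dB/decade.

-60 dB/decade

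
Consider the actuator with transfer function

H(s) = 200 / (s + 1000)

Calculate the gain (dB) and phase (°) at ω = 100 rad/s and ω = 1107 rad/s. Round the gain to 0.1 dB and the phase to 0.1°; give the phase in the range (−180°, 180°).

ω = 100: -14.0 dB, -5.7°; ω = 1107: -17.5 dB, -47.9°

Substitute s = j100:
Numerator: 200 = 200 + j0
Denominator: (j100) + 1000 = 1000 + j100
|N| = √(200² + 0²) ≈ 200, ∠N ≈ 0.00°
|D| = √(1000² + 100²) ≈ 1005, ∠D ≈ 5.71°
|H| = 200 / 1005 ≈ 0.199
Gain = 20 log₁₀(0.199) ≈ -14.02 dB
∠H = 0.00° − 5.71° = -5.71°

Substitute s = j1107:
Numerator: 200 = 200 + j0
Denominator: (j1107) + 1000 = 1000 + j1107
|N| = √(200² + 0²) ≈ 200, ∠N ≈ 0.00°
|D| = √(1000² + 1107²) ≈ 1491.8, ∠D ≈ 47.91°
|H| = 200 / 1491.8 ≈ 0.13407
Gain = 20 log₁₀(0.13407) ≈ -17.45 dB
∠H = 0.00° − 47.91° = -47.91°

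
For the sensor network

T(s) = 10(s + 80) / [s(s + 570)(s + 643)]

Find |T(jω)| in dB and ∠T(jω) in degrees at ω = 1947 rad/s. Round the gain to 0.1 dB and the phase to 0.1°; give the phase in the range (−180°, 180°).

At s = jω = j1947:
zero (s+80): 80 + j1947 → |·| = √(80²+1947²) = √3797209 ≈ 1948.6, ∠ = arctan(1947/80) ≈ 87.65°
pole (s+570): 570 + j1947 → |·| = √(570²+1947²) = √4115709 ≈ 2028.7, ∠ = arctan(1947/570) ≈ 73.68°
pole (s+643): 643 + j1947 → |·| = √(643²+1947²) = √4204258 ≈ 2050.4, ∠ = arctan(1947/643) ≈ 71.72°
pole at origin: |s| = 1947, ∠ = 90.00° (in denominator)
|T| = 10 · 1948.6 / 8.0988e+09 ≈ 2.406e-06
Gain = 20 log₁₀(2.406e-06) ≈ -112.37 dB
∠T = 87.65° − 235.40° = -147.75°

-112.4 dB, -147.8°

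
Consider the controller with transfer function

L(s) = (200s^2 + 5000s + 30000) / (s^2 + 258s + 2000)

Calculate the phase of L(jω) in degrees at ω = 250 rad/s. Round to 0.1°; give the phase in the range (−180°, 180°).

41.1°

Substitute s = j250:
Numerator: 200(j250)^2 + 5000(j250) + 30000 = -12470000 + j1250000
Denominator: (j250)^2 + 258(j250) + 2000 = -60500 + j64500
|N| = √(12470000² + 1250000²) ≈ 1.2532e+07, ∠N ≈ 174.28°
|D| = √(60500² + 64500²) ≈ 88434, ∠D ≈ 133.17°
∠L = 174.28° − 133.17° = 41.11°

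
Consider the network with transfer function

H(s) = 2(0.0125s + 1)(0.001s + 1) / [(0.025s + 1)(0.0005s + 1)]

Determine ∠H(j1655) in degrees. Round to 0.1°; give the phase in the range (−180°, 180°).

17.9°

At ω = 1655 rad/s:
zero (1 + j1655·0.0125) = 1 + j20.6875 → |·| ≈ 20.712, ∠ ≈ 87.23°
zero (1 + j1655·0.001) = 1 + j1.655 → |·| ≈ 1.9337, ∠ ≈ 58.86°
pole (1 + j1655·0.025) = 1 + j41.375 → |·| ≈ 41.387, ∠ ≈ 88.62°
pole (1 + j1655·0.0005) = 1 + j0.8275 → |·| ≈ 1.298, ∠ ≈ 39.61°
∠H = (87.23° + 58.86°) − (88.62° + 39.61°) = 17.86°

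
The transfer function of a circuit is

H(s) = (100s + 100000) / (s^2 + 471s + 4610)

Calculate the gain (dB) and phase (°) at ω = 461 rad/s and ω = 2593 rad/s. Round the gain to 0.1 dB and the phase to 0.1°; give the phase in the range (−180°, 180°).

ω = 461: -8.7 dB, -109.0°; ω = 2593: -27.8 dB, -100.8°

Substitute s = j461:
Numerator: 100(j461) + 100000 = 100000 + j46100
Denominator: (j461)^2 + 471(j461) + 4610 = -207911 + j217131
|N| = √(100000² + 46100²) ≈ 1.1011e+05, ∠N ≈ 24.75°
|D| = √(207911² + 217131²) ≈ 3.0062e+05, ∠D ≈ 133.76°
|H| = 1.1011e+05 / 3.0062e+05 ≈ 0.36628
Gain = 20 log₁₀(0.36628) ≈ -8.72 dB
∠H = 24.75° − 133.76° = -109.01°

Substitute s = j2593:
Numerator: 100(j2593) + 100000 = 100000 + j259300
Denominator: (j2593)^2 + 471(j2593) + 4610 = -6719039 + j1221303
|N| = √(100000² + 259300²) ≈ 2.7791e+05, ∠N ≈ 68.91°
|D| = √(6719039² + 1221303²) ≈ 6.8291e+06, ∠D ≈ 169.70°
|H| = 2.7791e+05 / 6.8291e+06 ≈ 0.040695
Gain = 20 log₁₀(0.040695) ≈ -27.81 dB
∠H = 68.91° − 169.70° = -100.79°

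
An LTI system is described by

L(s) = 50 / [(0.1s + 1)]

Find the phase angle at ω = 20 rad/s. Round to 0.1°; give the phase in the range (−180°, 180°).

At ω = 20 rad/s:
pole (1 + j20·0.1) = 1 + j2 → |·| ≈ 2.2361, ∠ ≈ 63.43°
∠L = (0°) − (63.43°) = -63.43°

-63.4°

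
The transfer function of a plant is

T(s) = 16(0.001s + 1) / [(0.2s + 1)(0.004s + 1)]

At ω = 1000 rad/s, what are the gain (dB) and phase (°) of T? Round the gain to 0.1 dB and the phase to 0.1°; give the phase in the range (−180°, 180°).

-31.2 dB, -120.7°

At ω = 1000 rad/s:
zero (1 + j1000·0.001) = 1 + j1 → |·| ≈ 1.4142, ∠ ≈ 45.00°
pole (1 + j1000·0.2) = 1 + j200 → |·| ≈ 200, ∠ ≈ 89.71°
pole (1 + j1000·0.004) = 1 + j4 → |·| ≈ 4.1231, ∠ ≈ 75.96°
|T| = 16 · 1.4142 / (200 · 4.1231) ≈ 0.02744
Gain = 20 log₁₀(0.02744) ≈ -31.23 dB
∠T = (45.00°) − (89.71° + 75.96°) = -120.67°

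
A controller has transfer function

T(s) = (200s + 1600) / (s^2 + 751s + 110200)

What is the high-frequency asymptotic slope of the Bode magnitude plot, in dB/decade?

Each pole contributes −20 dB/decade at high frequency; each zero contributes +20 dB/decade.
Net: 1 zero(s) − 2 pole(s) → -20 dB/decade.

-20 dB/decade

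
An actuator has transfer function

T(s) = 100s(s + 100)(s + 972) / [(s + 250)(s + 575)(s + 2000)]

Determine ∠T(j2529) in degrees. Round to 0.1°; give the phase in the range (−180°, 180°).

33.5°

At s = jω = j2529:
zero (s+100): 100 + j2529 → |·| = √(100²+2529²) = √6405841 ≈ 2531, ∠ = arctan(2529/100) ≈ 87.74°
zero (s+972): 972 + j2529 → |·| = √(972²+2529²) = √7340625 ≈ 2709.4, ∠ = arctan(2529/972) ≈ 68.98°
zero at origin: s = j2529 → |·| = 2529, ∠ = 90.00°
pole (s+250): 250 + j2529 → |·| = √(250²+2529²) = √6458341 ≈ 2541.3, ∠ = arctan(2529/250) ≈ 84.35°
pole (s+575): 575 + j2529 → |·| = √(575²+2529²) = √6726466 ≈ 2593.5, ∠ = arctan(2529/575) ≈ 77.19°
pole (s+2000): 2000 + j2529 → |·| = √(2000²+2529²) = √10395841 ≈ 3224.3, ∠ = arctan(2529/2000) ≈ 51.66°
∠T = 246.72° − 213.20° = 33.52°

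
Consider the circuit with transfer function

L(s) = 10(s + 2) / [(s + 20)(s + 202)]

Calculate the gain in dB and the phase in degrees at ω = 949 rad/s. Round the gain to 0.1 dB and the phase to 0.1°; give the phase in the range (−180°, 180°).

-39.7 dB, -76.9°

At s = jω = j949:
zero (s+2): 2 + j949 → |·| = √(2²+949²) = √900605 ≈ 949, ∠ = arctan(949/2) ≈ 89.88°
pole (s+20): 20 + j949 → |·| = √(20²+949²) = √901001 ≈ 949.21, ∠ = arctan(949/20) ≈ 88.79°
pole (s+202): 202 + j949 → |·| = √(202²+949²) = √941405 ≈ 970.26, ∠ = arctan(949/202) ≈ 77.98°
|L| = 10 · 949 / 9.2098e+05 ≈ 0.010304
Gain = 20 log₁₀(0.010304) ≈ -39.74 dB
∠L = 89.88° − 166.77° = -76.89°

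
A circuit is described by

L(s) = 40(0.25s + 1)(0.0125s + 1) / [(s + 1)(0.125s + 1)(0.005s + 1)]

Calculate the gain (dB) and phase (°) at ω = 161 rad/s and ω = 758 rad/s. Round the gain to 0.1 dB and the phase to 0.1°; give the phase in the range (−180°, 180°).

At ω = 161 rad/s:
zero (1 + j161·0.25) = 1 + j40.25 → |·| ≈ 40.262, ∠ ≈ 88.58°
zero (1 + j161·0.0125) = 1 + j2.0125 → |·| ≈ 2.2473, ∠ ≈ 63.58°
pole (1 + j161·1) = 1 + j161 → |·| ≈ 161, ∠ ≈ 89.64°
pole (1 + j161·0.125) = 1 + j20.125 → |·| ≈ 20.15, ∠ ≈ 87.16°
pole (1 + j161·0.005) = 1 + j0.805 → |·| ≈ 1.2838, ∠ ≈ 38.83°
|L| = 40 · 40.262 · 2.2473 / (161 · 20.15 · 1.2838) ≈ 0.869
Gain = 20 log₁₀(0.869) ≈ -1.22 dB
∠L = (88.58° + 63.58°) − (89.64° + 87.16° + 38.83°) = -63.47°

At ω = 758 rad/s:
zero (1 + j758·0.25) = 1 + j189.5 → |·| ≈ 189.5, ∠ ≈ 89.70°
zero (1 + j758·0.0125) = 1 + j9.475 → |·| ≈ 9.5276, ∠ ≈ 83.98°
pole (1 + j758·1) = 1 + j758 → |·| ≈ 758, ∠ ≈ 89.92°
pole (1 + j758·0.125) = 1 + j94.75 → |·| ≈ 94.755, ∠ ≈ 89.40°
pole (1 + j758·0.005) = 1 + j3.79 → |·| ≈ 3.9197, ∠ ≈ 75.22°
|L| = 40 · 189.5 · 9.5276 / (758 · 94.755 · 3.9197) ≈ 0.25652
Gain = 20 log₁₀(0.25652) ≈ -11.82 dB
∠L = (89.70° + 83.98°) − (89.92° + 89.40° + 75.22°) = -80.86°

ω = 161: -1.2 dB, -63.5°; ω = 758: -11.8 dB, -80.9°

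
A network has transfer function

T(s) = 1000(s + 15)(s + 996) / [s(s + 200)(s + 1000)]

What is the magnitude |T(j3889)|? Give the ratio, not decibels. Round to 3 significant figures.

0.257

At s = jω = j3889:
zero (s+15): 15 + j3889 → |·| = √(15²+3889²) = √15124546 ≈ 3889, ∠ = arctan(3889/15) ≈ 89.78°
zero (s+996): 996 + j3889 → |·| = √(996²+3889²) = √16116337 ≈ 4014.5, ∠ = arctan(3889/996) ≈ 75.63°
pole (s+200): 200 + j3889 → |·| = √(200²+3889²) = √15164321 ≈ 3894.1, ∠ = arctan(3889/200) ≈ 87.06°
pole (s+1000): 1000 + j3889 → |·| = √(1000²+3889²) = √16124321 ≈ 4015.5, ∠ = arctan(3889/1000) ≈ 75.58°
pole at origin: |s| = 3889, ∠ = 90.00° (in denominator)
|T| = 1000 · 1.5612e+07 / 6.0811e+10 ≈ 0.25673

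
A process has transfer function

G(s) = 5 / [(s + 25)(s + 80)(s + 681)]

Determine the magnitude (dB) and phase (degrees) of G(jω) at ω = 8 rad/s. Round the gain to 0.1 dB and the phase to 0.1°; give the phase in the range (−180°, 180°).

-109.2 dB, -24.1°

At s = jω = j8:
pole (s+25): 25 + j8 → |·| = √(25²+8²) = √689 ≈ 26.249, ∠ = arctan(8/25) ≈ 17.74°
pole (s+80): 80 + j8 → |·| = √(80²+8²) = √6464 ≈ 80.399, ∠ = arctan(8/80) ≈ 5.71°
pole (s+681): 681 + j8 → |·| = √(681²+8²) = √463825 ≈ 681.05, ∠ = arctan(8/681) ≈ 0.67°
|G| = 5 / 1.4373e+06 ≈ 3.4787e-06
Gain = 20 log₁₀(3.4787e-06) ≈ -109.17 dB
∠G = 0.00° − 24.12° = -24.12°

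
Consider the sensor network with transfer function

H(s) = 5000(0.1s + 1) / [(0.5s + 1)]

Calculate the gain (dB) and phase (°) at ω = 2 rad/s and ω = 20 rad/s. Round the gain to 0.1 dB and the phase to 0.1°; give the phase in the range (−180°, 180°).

ω = 2: 71.1 dB, -33.7°; ω = 20: 60.9 dB, -20.9°

At ω = 2 rad/s:
zero (1 + j2·0.1) = 1 + j0.2 → |·| ≈ 1.0198, ∠ ≈ 11.31°
pole (1 + j2·0.5) = 1 + j1 → |·| ≈ 1.4142, ∠ ≈ 45.00°
|H| = 5000 · 1.0198 / (1.4142) ≈ 3605.6
Gain = 20 log₁₀(3605.6) ≈ 71.14 dB
∠H = (11.31°) − (45.00°) = -33.69°

At ω = 20 rad/s:
zero (1 + j20·0.1) = 1 + j2 → |·| ≈ 2.2361, ∠ ≈ 63.43°
pole (1 + j20·0.5) = 1 + j10 → |·| ≈ 10.05, ∠ ≈ 84.29°
|H| = 5000 · 2.2361 / (10.05) ≈ 1112.5
Gain = 20 log₁₀(1112.5) ≈ 60.93 dB
∠H = (63.43°) − (84.29°) = -20.86°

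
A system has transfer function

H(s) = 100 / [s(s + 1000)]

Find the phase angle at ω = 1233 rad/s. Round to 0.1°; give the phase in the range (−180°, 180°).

At s = jω = j1233:
pole (s+1000): 1000 + j1233 → |·| = √(1000²+1233²) = √2520289 ≈ 1587.5, ∠ = arctan(1233/1000) ≈ 50.96°
pole at origin: |s| = 1233, ∠ = 90.00° (in denominator)
∠H = 0.00° − 140.96° = -140.96°

-141.0°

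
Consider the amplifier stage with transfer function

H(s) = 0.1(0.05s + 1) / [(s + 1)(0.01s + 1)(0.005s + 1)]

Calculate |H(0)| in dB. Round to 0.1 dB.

-20.0 dB

H(0) = 0.1 · 1 / 1 = 0.1
20 log₁₀(0.1) ≈ -20.00 dB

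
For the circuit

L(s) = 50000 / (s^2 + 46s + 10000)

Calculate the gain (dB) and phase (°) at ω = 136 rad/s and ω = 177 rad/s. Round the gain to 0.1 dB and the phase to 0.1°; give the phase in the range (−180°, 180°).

At s = jω = j136:
quadratic: (j136)² + 46·j136 + 10000 = -8496 + j6256 → |·| ≈ 10551, ∠ ≈ 143.63°
|L| = 50000 / 10551 ≈ 4.7389
Gain = 20 log₁₀(4.7389) ≈ 13.51 dB
∠L = 0.00° − 143.63° = -143.63°

At s = jω = j177:
quadratic: (j177)² + 46·j177 + 10000 = -21329 + j8142 → |·| ≈ 22830, ∠ ≈ 159.11°
|L| = 50000 / 22830 ≈ 2.1901
Gain = 20 log₁₀(2.1901) ≈ 6.81 dB
∠L = 0.00° − 159.11° = -159.11°

ω = 136: 13.5 dB, -143.6°; ω = 177: 6.8 dB, -159.1°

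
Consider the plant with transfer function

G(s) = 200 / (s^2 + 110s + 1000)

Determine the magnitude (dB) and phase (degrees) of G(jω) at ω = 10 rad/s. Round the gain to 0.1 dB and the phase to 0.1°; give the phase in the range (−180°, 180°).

-17.0 dB, -50.7°

Substitute s = j10:
Numerator: 200 = 200 + j0
Denominator: (j10)^2 + 110(j10) + 1000 = 900 + j1100
|N| = √(200² + 0²) ≈ 200, ∠N ≈ 0.00°
|D| = √(900² + 1100²) ≈ 1421.3, ∠D ≈ 50.71°
|G| = 200 / 1421.3 ≈ 0.14072
Gain = 20 log₁₀(0.14072) ≈ -17.03 dB
∠G = 0.00° − 50.71° = -50.71°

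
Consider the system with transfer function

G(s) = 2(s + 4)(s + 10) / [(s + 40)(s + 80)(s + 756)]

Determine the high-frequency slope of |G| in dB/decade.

-20 dB/decade

Each pole contributes −20 dB/decade at high frequency; each zero contributes +20 dB/decade.
Net: 2 zero(s) − 3 pole(s) → -20 dB/decade.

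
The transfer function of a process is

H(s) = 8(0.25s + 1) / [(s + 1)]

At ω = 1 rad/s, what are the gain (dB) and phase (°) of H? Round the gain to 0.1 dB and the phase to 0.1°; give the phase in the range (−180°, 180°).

15.3 dB, -31.0°

At ω = 1 rad/s:
zero (1 + j1·0.25) = 1 + j0.25 → |·| ≈ 1.0308, ∠ ≈ 14.04°
pole (1 + j1·1) = 1 + j1 → |·| ≈ 1.4142, ∠ ≈ 45.00°
|H| = 8 · 1.0308 / (1.4142) ≈ 5.8311
Gain = 20 log₁₀(5.8311) ≈ 15.32 dB
∠H = (14.04°) − (45.00°) = -30.96°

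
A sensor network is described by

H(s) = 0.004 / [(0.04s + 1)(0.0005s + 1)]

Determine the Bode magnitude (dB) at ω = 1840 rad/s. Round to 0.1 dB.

At ω = 1840 rad/s:
pole (1 + j1840·0.04) = 1 + j73.6 → |·| ≈ 73.607, ∠ ≈ 89.22°
pole (1 + j1840·0.0005) = 1 + j0.92 → |·| ≈ 1.3588, ∠ ≈ 42.61°
|H| = 0.004 · 1 / (73.607 · 1.3588) ≈ 3.9993e-05
Gain = 20 log₁₀(3.9993e-05) ≈ -87.96 dB

-88.0 dB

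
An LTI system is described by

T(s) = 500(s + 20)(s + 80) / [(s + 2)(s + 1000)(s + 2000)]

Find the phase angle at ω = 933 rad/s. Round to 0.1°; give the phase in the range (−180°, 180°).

At s = jω = j933:
zero (s+20): 20 + j933 → |·| = √(20²+933²) = √870889 ≈ 933.21, ∠ = arctan(933/20) ≈ 88.77°
zero (s+80): 80 + j933 → |·| = √(80²+933²) = √876889 ≈ 936.42, ∠ = arctan(933/80) ≈ 85.10°
pole (s+2): 2 + j933 → |·| = √(2²+933²) = √870493 ≈ 933, ∠ = arctan(933/2) ≈ 89.88°
pole (s+1000): 1000 + j933 → |·| = √(1000²+933²) = √1870489 ≈ 1367.7, ∠ = arctan(933/1000) ≈ 43.01°
pole (s+2000): 2000 + j933 → |·| = √(2000²+933²) = √4870489 ≈ 2206.9, ∠ = arctan(933/2000) ≈ 25.01°
∠T = 173.87° − 157.90° = 15.97°

16.0°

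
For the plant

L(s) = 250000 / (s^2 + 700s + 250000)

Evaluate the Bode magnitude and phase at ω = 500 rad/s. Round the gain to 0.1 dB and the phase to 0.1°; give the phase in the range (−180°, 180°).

At s = jω = j500:
quadratic: (j500)² + 700·j500 + 250000 = 0 + j350000 → |·| ≈ 3.5e+05, ∠ ≈ 90.00°
|L| = 250000 / 3.5e+05 ≈ 0.71429
Gain = 20 log₁₀(0.71429) ≈ -2.92 dB
∠L = 0.00° − 90.00° = -90.00°

-2.9 dB, -90.0°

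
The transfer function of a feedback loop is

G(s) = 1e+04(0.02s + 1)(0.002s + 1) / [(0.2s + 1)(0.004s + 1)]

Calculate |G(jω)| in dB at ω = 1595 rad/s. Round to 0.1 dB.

54.3 dB

At ω = 1595 rad/s:
zero (1 + j1595·0.02) = 1 + j31.9 → |·| ≈ 31.916, ∠ ≈ 88.20°
zero (1 + j1595·0.002) = 1 + j3.19 → |·| ≈ 3.3431, ∠ ≈ 72.59°
pole (1 + j1595·0.2) = 1 + j319 → |·| ≈ 319, ∠ ≈ 89.82°
pole (1 + j1595·0.004) = 1 + j6.38 → |·| ≈ 6.4579, ∠ ≈ 81.09°
|G| = 1e+04 · 31.916 · 3.3431 / (319 · 6.4579) ≈ 517.94
Gain = 20 log₁₀(517.94) ≈ 54.29 dB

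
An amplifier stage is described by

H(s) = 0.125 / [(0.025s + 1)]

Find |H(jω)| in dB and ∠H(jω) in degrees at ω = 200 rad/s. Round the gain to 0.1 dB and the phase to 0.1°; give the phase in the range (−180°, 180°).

At ω = 200 rad/s:
pole (1 + j200·0.025) = 1 + j5 → |·| ≈ 5.099, ∠ ≈ 78.69°
|H| = 0.125 · 1 / (5.099) ≈ 0.024515
Gain = 20 log₁₀(0.024515) ≈ -32.21 dB
∠H = (0°) − (78.69°) = -78.69°

-32.2 dB, -78.7°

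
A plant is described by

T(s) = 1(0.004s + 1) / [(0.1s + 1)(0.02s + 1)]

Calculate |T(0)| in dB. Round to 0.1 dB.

T(0) = 1 · 1 / 1 = 1
20 log₁₀(1) ≈ 0.00 dB

0.0 dB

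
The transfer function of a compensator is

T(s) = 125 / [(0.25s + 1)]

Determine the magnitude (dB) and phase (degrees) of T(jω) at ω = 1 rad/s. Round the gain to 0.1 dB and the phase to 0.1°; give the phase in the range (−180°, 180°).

At ω = 1 rad/s:
pole (1 + j1·0.25) = 1 + j0.25 → |·| ≈ 1.0308, ∠ ≈ 14.04°
|T| = 125 · 1 / (1.0308) ≈ 121.27
Gain = 20 log₁₀(121.27) ≈ 41.68 dB
∠T = (0°) − (14.04°) = -14.04°

41.7 dB, -14.0°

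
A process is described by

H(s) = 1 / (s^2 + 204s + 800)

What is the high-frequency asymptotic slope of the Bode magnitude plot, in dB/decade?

Each pole contributes −20 dB/decade at high frequency; each zero contributes +20 dB/decade.
Net: 0 zero(s) − 2 pole(s) → -40 dB/decade.

-40 dB/decade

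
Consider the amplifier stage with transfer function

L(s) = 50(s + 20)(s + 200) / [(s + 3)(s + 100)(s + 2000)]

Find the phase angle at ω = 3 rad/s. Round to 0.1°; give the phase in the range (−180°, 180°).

At s = jω = j3:
zero (s+20): 20 + j3 → |·| = √(20²+3²) = √409 ≈ 20.224, ∠ = arctan(3/20) ≈ 8.53°
zero (s+200): 200 + j3 → |·| = √(200²+3²) = √40009 ≈ 200.02, ∠ = arctan(3/200) ≈ 0.86°
pole (s+3): 3 + j3 → |·| = √(3²+3²) = √18 ≈ 4.2426, ∠ = arctan(3/3) ≈ 45.00°
pole (s+100): 100 + j3 → |·| = √(100²+3²) = √10009 ≈ 100.04, ∠ = arctan(3/100) ≈ 1.72°
pole (s+2000): 2000 + j3 → |·| = √(2000²+3²) = √4000009 ≈ 2000, ∠ = arctan(3/2000) ≈ 0.09°
∠L = 9.39° − 46.81° = -37.42°

-37.4°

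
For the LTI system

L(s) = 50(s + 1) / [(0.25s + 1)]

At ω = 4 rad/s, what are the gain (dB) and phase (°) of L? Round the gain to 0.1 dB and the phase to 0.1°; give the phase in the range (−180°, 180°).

At ω = 4 rad/s:
zero (1 + j4·1) = 1 + j4 → |·| ≈ 4.1231, ∠ ≈ 75.96°
pole (1 + j4·0.25) = 1 + j1 → |·| ≈ 1.4142, ∠ ≈ 45.00°
|L| = 50 · 4.1231 / (1.4142) ≈ 145.77
Gain = 20 log₁₀(145.77) ≈ 43.27 dB
∠L = (75.96°) − (45.00°) = 30.96°

43.3 dB, 31.0°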